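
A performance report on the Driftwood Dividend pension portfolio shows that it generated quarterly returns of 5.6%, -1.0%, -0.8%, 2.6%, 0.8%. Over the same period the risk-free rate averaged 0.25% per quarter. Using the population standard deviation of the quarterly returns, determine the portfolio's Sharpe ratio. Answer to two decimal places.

0.49

Mean return r̄ = 7.20 / 5 = 1.4400%
Σ(r − r̄)² = (5.6 − 1.4400)² + (-1 − 1.4400)² + … = 30.0320
σ = √[30.0320 / 5] = 2.4508%
Sharpe = (r̄ − rf) / σ = (1.4400 − 0.25) / 2.4508 = 1.1900 / 2.4508 = 0.4856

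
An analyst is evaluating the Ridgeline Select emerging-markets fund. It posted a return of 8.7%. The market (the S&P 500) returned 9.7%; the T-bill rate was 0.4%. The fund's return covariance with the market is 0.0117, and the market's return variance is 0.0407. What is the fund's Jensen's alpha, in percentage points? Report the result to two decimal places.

5.63

β = Cov / Var = 0.0117 / 0.0407 = 0.2875
E[R] = Rf + β(Rm − Rf) = 0.4% + 0.2875 × (9.7% − 0.4%) = 3.0738%
α = Rp − E[R] = 8.7% − 3.0738% = 5.6262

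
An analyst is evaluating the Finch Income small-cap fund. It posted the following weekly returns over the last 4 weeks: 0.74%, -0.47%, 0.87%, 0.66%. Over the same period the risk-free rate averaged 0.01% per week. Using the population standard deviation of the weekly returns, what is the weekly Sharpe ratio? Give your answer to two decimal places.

r̄ = (0.74 − 0.47 + 0.87 + 0.66) / 4 = 1.800 / 4 = 0.4500%
Σ(r − r̄)² = (0.74 − 0.4500)² + (-0.47 − 0.4500)² + … = 1.1510
σ = √[1.1510 / 4] = 0.5364%
Sharpe = (r̄ − rf) / σ = (0.4500 − 0.01) / 0.5364 = 0.4400 / 0.5364 = 0.8203

0.82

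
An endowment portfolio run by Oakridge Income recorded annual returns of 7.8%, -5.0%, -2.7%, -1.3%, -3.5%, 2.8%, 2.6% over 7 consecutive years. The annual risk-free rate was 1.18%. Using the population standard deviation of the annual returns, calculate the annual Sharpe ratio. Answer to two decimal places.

r̄ = (7.8 − 5 − 2.7 − 1.3 − 3.5 + 2.8 + 2.6) / 7 = 0.1000%
Population std dev = √[121.6000 / 7] = 4.1679%
Sharpe = (r̄ − rf) / σ = (0.1000 − 1.18) / 4.1679 = -1.0800 / 4.1679 = -0.2591

-0.26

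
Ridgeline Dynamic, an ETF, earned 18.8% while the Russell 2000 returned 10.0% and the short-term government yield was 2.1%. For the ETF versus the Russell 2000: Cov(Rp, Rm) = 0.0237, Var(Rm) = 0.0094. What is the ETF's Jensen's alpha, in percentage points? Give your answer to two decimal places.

-3.22

β = Cov / Var = 0.0237 / 0.0094 = 2.5213
E[R] = Rf + β(Rm − Rf) = 2.1% + 2.5213 × (10.0% − 2.1%) = 22.0183%
α = Rp − E[R] = 18.8% − 22.0183% = -3.2183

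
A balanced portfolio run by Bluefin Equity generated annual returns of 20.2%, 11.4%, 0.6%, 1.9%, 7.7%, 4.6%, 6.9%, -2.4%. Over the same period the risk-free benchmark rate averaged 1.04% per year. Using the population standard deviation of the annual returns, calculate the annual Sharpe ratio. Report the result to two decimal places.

0.80

μ = (20.2 + 11.4 + 0.6 + 1.9 + 7.7 + 4.6 + 6.9 − 2.4) / 8 = 6.3625%
Population σ = √[Σ(r − μ)² / 8] = √[351.9388 / 8] = √43.9924 = 6.6327%
Sharpe = (μ − rf) / σ = (6.3625 − 1.04) / 6.6327 = 5.3225 / 6.6327 = 0.8025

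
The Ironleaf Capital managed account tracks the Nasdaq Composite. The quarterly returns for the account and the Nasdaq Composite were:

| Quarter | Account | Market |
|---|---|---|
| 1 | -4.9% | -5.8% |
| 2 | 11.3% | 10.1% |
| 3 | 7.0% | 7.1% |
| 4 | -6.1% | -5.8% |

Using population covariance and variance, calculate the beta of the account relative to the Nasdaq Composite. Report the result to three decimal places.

r̄p = 1.8250%,  r̄m = 1.4000%
Cov = Σ(rp − r̄p)(rm − r̄m) / 4 = 54.3525
Var(rm) = Σ(rm − r̄m)² / 4 = 52.9650
β = Cov / Var = 54.3525 / 52.9650 = 1.0262

1.026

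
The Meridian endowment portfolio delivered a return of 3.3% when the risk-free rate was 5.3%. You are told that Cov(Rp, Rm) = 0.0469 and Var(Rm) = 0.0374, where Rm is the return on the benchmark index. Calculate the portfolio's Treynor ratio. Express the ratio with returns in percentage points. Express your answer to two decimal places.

β = Cov / Var = 0.0469 / 0.0374 = 1.2540
Treynor = (Rp − Rf) / β = (3.3% − 5.3%) / 1.2540 = -2.00 / 1.2540 = -1.5949

-1.59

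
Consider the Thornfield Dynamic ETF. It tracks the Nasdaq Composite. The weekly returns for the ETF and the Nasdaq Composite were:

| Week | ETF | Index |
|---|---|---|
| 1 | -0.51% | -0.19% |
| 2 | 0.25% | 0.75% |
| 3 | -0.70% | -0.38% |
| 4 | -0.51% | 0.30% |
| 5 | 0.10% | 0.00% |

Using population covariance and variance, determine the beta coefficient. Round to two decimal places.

0.67

r̄p = -0.2740%,  r̄m = 0.0960%
Cov = Σ(rp − r̄p)(rm − r̄m) / 5 = 0.1058
Var(rm) = Σ(rm − r̄m)² / 5 = 0.1574
β = Cov / Var = 0.1058 / 0.1574 = 0.6722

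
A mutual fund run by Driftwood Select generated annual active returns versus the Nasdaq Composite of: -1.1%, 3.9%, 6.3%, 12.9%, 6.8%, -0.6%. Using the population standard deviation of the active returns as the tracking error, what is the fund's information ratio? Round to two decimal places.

0.99

r̄ = (-1.1 + 3.9 + 6.3 + 12.9 + 6.8 − 0.6) / 6 = 28.20 / 6 = 4.7000%
Σ(r − r̄)² = (-1.1 − 4.7000)² + (3.9 − 4.7000)² + … = 136.5800
σ = √[136.5800 / 6] = 4.7711%
IR = r̄ / tracking error = 4.7000 / 4.7711 = 0.9851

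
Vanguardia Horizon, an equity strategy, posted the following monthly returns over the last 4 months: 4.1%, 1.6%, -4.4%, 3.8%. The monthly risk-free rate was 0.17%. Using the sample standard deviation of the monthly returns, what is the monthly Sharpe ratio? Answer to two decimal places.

0.28

Mean return μ = 5.10 / 4 = 1.2750%
Σ(r − μ)² = (4.1 − 1.2750)² + (1.6 − 1.2750)² + … = 46.6675
sample σ = √(46.6675 / 3) = √15.5558 = 3.9441%
Sharpe = (μ − rf) / σ = (1.2750 − 0.17) / 3.9441 = 1.1050 / 3.9441 = 0.2802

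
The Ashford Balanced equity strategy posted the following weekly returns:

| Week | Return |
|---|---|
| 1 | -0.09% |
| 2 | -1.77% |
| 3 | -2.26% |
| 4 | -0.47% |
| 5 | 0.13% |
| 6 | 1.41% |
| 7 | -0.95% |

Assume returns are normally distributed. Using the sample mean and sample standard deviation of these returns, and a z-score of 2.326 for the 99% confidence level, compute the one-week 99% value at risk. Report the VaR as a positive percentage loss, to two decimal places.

3.43

Mean return μ = -4.000 / 7 = -0.5714%
Σ(r − μ)² = (-0.09 − (-0.5714))² + (-1.77 − (-0.5714))² + … = 9.0913
sample σ = √(9.0913 / 6) = √1.5152 = 1.2309%
VaR = −(μ − z·σ) = −(-0.5714 − 2.326 × 1.2309) = −(-3.4345) = 3.4345%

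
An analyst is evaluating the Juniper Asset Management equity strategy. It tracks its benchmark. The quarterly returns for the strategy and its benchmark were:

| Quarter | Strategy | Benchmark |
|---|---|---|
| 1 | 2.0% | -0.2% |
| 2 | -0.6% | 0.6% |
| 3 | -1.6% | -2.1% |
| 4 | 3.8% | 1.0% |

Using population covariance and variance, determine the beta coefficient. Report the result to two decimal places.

1.24

r̄p = 0.9000%,  r̄m = -0.1750%
Cov = Σ(rp − r̄p)(rm − r̄m) / 4 = 1.7575
Var(rm) = Σ(rm − r̄m)² / 4 = 1.4219
β = Cov / Var = 1.7575 / 1.4219 = 1.2360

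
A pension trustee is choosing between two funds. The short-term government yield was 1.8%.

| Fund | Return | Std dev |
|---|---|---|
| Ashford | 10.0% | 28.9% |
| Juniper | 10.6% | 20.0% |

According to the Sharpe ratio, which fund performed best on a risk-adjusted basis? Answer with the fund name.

Juniper

Ashford: Sharpe ratio = (10.0% − 1.8%) / 28.9% = 0.284
Juniper: Sharpe ratio = (10.6% − 1.8%) / 20.0% = 0.440
Highest: Juniper (0.440).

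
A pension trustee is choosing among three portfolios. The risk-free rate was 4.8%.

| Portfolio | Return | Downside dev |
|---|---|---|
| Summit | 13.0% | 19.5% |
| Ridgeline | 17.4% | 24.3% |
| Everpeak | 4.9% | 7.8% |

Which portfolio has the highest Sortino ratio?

Ridgeline

Summit: Sortino ratio = (13.0% − 4.8%) / 19.5% = 0.421
Ridgeline: Sortino ratio = (17.4% − 4.8%) / 24.3% = 0.519
Everpeak: Sortino ratio = (4.9% − 4.8%) / 7.8% = 0.013
Highest: Ridgeline (0.519).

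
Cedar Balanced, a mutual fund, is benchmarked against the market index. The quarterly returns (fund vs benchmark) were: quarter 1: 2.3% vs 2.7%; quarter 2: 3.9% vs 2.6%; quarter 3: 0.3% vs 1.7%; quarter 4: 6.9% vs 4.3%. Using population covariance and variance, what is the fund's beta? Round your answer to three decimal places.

r̄p = 3.3500%,  r̄m = 2.8250%
Cov = Σ(rp − r̄p)(rm − r̄m) / 4 = 2.1688
Var(rm) = Σ(rm − r̄m)² / 4 = 0.8769
β = Cov / Var = 2.1688 / 0.8769 = 2.4733

2.473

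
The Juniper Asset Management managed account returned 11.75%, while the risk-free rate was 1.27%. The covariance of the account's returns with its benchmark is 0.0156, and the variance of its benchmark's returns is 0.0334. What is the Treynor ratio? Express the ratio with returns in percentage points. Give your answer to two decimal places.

β = Cov / Var = 0.0156 / 0.0334 = 0.4671
Treynor = (Rp − Rf) / β = (11.75% − 1.27%) / 0.4671 = 10.48 / 0.4671 = 22.4363

22.44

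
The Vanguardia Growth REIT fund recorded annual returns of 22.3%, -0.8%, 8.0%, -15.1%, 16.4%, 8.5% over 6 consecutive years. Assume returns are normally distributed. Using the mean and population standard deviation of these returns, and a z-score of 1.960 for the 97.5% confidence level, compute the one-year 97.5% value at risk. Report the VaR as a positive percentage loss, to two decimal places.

Mean return μ = 39.30 / 6 = 6.5500%
Σ(r − μ)² = (22.3 − 6.5500)² + (-0.8 − 6.5500)² + … = 873.7350
σ = √[873.7350 / 6] = 12.0674%
VaR = −(μ − z·σ) = −(6.5500 − 1.960 × 12.0674) = −(-17.1021) = 17.1021%

17.10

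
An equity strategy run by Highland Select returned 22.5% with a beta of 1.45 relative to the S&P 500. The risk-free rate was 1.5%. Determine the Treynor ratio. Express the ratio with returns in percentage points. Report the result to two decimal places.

Treynor = (Rp − Rf) / β = (22.5% − 1.5%) / 1.45 = 21.00 / 1.45 = 14.4828

14.48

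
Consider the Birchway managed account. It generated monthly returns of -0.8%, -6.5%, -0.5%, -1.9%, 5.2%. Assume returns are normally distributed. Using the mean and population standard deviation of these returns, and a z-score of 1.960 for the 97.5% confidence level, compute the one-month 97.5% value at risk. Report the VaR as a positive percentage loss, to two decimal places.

Mean return r̄ = -4.50 / 5 = -0.9000%
Σ(r − r̄)² = (-0.8 − (-0.9000))² + (-6.5 − (-0.9000))² + … = 69.7400
σ = √[69.7400 / 5] = 3.7347%
VaR = −(r̄ − z·σ) = −(-0.9000 − 1.960 × 3.7347) = −(-8.2200) = 8.2200%

8.22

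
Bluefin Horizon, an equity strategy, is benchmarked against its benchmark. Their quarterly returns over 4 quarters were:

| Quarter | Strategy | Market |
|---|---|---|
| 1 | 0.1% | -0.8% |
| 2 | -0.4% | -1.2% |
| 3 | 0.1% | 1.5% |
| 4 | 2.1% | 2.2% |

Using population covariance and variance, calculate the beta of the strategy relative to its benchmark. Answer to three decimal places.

r̄p = 0.4750%,  r̄m = 0.4250%
Cov = Σ(rp − r̄p)(rm − r̄m) / 4 = 1.0906
Var(rm) = Σ(rm − r̄m)² / 4 = 2.1119
β = Cov / Var = 1.0906 / 2.1119 = 0.5164

0.516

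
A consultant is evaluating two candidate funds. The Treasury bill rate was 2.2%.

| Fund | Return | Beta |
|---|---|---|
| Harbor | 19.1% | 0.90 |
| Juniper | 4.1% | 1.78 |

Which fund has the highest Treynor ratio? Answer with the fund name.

Harbor

Harbor: Treynor = (19.1% − 2.2%) / 0.90 = 18.778
Juniper: Treynor = (4.1% − 2.2%) / 1.78 = 1.067
Highest: Harbor (18.778).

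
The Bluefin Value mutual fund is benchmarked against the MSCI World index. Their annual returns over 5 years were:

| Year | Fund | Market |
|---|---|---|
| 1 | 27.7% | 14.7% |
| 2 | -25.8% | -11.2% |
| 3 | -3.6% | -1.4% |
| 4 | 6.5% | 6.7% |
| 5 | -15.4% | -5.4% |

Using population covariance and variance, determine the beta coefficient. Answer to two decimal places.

2.01

r̄p = -2.1200%,  r̄m = 0.6800%
Cov = Σ(rp − r̄p)(rm − r̄m) / 5 = 167.0216
Var(rm) = Σ(rm − r̄m)² / 5 = 83.0456
β = Cov / Var = 167.0216 / 83.0456 = 2.0112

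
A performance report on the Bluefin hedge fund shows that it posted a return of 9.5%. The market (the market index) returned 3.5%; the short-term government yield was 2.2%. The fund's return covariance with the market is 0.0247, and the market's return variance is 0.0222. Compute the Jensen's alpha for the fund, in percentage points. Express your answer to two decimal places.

β = Cov / Var = 0.0247 / 0.0222 = 1.1126
E[R] = Rf + β(Rm − Rf) = 2.2% + 1.1126 × (3.5% − 2.2%) = 3.6464%
α = Rp − E[R] = 9.5% − 3.6464% = 5.8536

5.85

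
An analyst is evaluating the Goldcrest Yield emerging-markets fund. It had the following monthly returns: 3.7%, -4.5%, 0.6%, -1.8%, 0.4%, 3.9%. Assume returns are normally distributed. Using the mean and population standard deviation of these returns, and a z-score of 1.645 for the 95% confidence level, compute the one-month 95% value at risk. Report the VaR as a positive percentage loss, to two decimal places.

4.46

r̄ = (3.7 − 4.5 + 0.6 − 1.8 + 0.4 + 3.9) / 6 = 0.3833%
Σ(r − r̄)² = (3.7 − 0.3833)² + (-4.5 − 0.3833)² + … = 52.0283
σ = √[52.0283 / 6] = 2.9447%
VaR = −(r̄ − z·σ) = −(0.3833 − 1.645 × 2.9447) = −(-4.4607) = 4.4607%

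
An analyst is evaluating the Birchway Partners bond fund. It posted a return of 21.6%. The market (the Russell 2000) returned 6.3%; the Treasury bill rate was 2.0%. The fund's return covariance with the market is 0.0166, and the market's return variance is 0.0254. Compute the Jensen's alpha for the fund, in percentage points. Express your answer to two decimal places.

β = Cov / Var = 0.0166 / 0.0254 = 0.6535
E[R] = Rf + β(Rm − Rf) = 2.0% + 0.6535 × (6.3% − 2.0%) = 4.8101%
α = Rp − E[R] = 21.6% − 4.8101% = 16.7899

16.79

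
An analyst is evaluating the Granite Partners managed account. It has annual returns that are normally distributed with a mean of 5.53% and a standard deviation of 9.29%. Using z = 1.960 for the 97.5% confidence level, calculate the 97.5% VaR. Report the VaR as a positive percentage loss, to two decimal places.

12.68

VaR (as % loss) = −(μ − z·σ) = −(5.53% − 1.960 × 9.29%) = −(-12.6784%) = 12.6784%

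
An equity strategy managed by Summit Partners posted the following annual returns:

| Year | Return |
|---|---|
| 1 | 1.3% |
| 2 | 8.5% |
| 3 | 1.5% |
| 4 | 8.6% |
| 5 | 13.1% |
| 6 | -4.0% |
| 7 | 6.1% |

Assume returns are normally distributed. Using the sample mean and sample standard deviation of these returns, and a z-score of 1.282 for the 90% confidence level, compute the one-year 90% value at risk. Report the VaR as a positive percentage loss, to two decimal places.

r̄ = (1.3 + 8.5 + 1.5 + 8.6 + 13.1 − 4 + 6.1) / 7 = 35.10 / 7 = 5.0143%
Sample σ = √[Σ(r − r̄)² / 6] = √[198.9686 / 6] = √33.1614 = 5.7586%
VaR = −(r̄ − z·σ) = −(5.0143 − 1.282 × 5.7586) = −(-2.3682) = 2.3682%

2.37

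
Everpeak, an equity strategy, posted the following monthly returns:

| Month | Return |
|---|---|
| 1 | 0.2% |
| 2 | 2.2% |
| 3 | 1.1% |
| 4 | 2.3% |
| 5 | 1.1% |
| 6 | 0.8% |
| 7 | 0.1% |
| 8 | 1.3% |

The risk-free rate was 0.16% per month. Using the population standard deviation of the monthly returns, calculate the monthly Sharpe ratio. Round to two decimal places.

1.29

Mean return r̄ = 9.10 / 8 = 1.1375%
Population σ = √[Σ(r − r̄)² / 8] = √[4.5788 / 8] = √0.5724 = 0.7566%
Sharpe = (r̄ − rf) / σ = (1.1375 − 0.16) / 0.7566 = 0.9775 / 0.7566 = 1.2920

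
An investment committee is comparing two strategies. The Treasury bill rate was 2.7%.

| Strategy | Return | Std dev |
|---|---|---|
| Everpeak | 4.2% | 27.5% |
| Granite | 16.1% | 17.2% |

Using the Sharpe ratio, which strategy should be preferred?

Granite

Everpeak: Sharpe ratio = (4.2% − 2.7%) / 27.5% = 0.055
Granite: Sharpe ratio = (16.1% − 2.7%) / 17.2% = 0.779
Highest: Granite (0.779).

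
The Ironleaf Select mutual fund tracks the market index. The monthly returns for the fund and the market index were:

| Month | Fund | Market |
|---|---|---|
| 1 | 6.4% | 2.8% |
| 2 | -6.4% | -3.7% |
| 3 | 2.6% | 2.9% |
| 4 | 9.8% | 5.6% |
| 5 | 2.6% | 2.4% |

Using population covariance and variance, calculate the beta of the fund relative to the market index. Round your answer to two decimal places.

1.71

r̄p = 3.0000%,  r̄m = 2.0000%
Cov = Σ(rp − r̄p)(rm − r̄m) / 5 = 16.0520
Var(rm) = Σ(rm − r̄m)² / 5 = 9.4120
β = Cov / Var = 16.0520 / 9.4120 = 1.7055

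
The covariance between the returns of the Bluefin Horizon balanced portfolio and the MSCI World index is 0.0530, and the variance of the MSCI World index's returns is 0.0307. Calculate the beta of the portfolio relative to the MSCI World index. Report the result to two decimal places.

β = Cov(Rp, Rm) / Var(Rm) = 0.0530 / 0.0307 = 1.7264

1.73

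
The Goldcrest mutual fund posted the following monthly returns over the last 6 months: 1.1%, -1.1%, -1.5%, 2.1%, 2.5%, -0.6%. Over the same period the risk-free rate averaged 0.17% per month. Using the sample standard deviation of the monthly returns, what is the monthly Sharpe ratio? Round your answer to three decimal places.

0.144

r̄ = (1.1 − 1.1 − 1.5 + 2.1 + 2.5 − 0.6) / 6 = 0.4167%
Sample σ = √[Σ(r − r̄)² / 5] = √[14.6483 / 5] = √2.9297 = 1.7116%
Sharpe = (r̄ − rf) / σ = (0.4167 − 0.17) / 1.7116 = 0.2467 / 1.7116 = 0.1441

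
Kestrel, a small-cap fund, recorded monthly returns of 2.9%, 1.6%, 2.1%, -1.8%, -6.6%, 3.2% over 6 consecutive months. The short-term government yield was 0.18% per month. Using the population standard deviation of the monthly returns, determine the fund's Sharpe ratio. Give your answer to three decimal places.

0.015

μ = (2.9 + 1.6 + 2.1 − 1.8 − 6.6 + 3.2) / 6 = 0.2333%
Population σ = √[Σ(r − μ)² / 6] = √[72.0933 / 6] = √12.0156 = 3.4664%
Sharpe = (μ − rf) / σ = (0.2333 − 0.18) / 3.4664 = 0.0533 / 3.4664 = 0.0154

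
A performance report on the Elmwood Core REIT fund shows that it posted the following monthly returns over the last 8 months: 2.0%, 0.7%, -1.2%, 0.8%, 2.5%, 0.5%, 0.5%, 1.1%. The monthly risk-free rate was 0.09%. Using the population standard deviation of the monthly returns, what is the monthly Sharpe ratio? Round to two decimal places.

0.75

Mean return μ = 6.90 / 8 = 0.8625%
Population std dev = √[8.5788 / 8] = 1.0355%
Sharpe = (μ − rf) / σ = (0.8625 − 0.09) / 1.0355 = 0.7725 / 1.0355 = 0.7460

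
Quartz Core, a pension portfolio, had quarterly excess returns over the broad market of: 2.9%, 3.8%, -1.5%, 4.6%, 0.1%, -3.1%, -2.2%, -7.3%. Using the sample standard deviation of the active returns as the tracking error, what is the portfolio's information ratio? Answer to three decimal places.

-0.084

μ = (2.9 + 3.8 − 1.5 + 4.6 + 0.1 − 3.1 − 2.2 − 7.3) / 8 = -0.3375%
Sample σ = √[Σ(r − μ)² / 7] = √[113.0988 / 7] = √16.1570 = 4.0196%
IR = μ / tracking error = -0.3375 / 4.0196 = -0.0840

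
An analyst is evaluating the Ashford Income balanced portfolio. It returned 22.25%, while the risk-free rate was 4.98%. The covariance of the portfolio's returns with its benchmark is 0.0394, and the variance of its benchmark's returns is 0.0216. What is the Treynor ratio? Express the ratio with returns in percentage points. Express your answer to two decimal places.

β = Cov / Var = 0.0394 / 0.0216 = 1.8241
Treynor = (Rp − Rf) / β = (22.25% − 4.98%) / 1.8241 = 17.27 / 1.8241 = 9.4677

9.47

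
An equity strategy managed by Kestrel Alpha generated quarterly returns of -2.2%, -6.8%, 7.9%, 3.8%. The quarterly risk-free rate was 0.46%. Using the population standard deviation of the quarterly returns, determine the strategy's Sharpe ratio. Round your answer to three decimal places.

r̄ = (-2.2 − 6.8 + 7.9 + 3.8) / 4 = 2.70 / 4 = 0.6750%
Population std dev = √[126.1075 / 4] = 5.6149%
Sharpe = (r̄ − rf) / σ = (0.6750 − 0.46) / 5.6149 = 0.2150 / 5.6149 = 0.0383

0.038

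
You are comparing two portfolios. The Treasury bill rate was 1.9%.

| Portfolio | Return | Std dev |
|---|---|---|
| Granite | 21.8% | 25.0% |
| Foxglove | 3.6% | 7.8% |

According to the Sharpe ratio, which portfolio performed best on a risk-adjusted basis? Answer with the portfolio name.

Granite

Granite: Sharpe ratio = (21.8% − 1.9%) / 25.0% = 0.796
Foxglove: Sharpe ratio = (3.6% − 1.9%) / 7.8% = 0.218
Highest: Granite (0.796).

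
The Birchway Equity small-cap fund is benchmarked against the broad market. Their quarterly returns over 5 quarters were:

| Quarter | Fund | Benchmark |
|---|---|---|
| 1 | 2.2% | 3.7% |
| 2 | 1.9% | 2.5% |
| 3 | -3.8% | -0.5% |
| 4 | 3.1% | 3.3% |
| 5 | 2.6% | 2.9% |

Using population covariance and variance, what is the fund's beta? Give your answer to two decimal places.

r̄p = 1.2000%,  r̄m = 2.3800%
Cov = Σ(rp − r̄p)(rm − r̄m) / 5 = 3.6560
Var(rm) = Σ(rm − r̄m)² / 5 = 2.2336
β = Cov / Var = 3.6560 / 2.2336 = 1.6368

1.64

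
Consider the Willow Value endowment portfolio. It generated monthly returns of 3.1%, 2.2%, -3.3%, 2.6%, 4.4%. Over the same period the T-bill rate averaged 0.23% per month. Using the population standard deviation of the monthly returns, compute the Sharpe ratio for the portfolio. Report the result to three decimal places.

0.591

r̄ = (3.1 + 2.2 − 3.3 + 2.6 + 4.4) / 5 = 1.8000%
Population std dev = √[35.2600 / 5] = 2.6556%
Sharpe = (r̄ − rf) / σ = (1.8000 − 0.23) / 2.6556 = 1.5700 / 2.6556 = 0.5912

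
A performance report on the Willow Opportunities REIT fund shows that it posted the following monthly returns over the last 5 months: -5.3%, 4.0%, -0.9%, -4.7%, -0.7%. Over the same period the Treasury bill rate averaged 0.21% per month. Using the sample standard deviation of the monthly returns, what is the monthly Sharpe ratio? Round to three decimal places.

-0.463

r̄ = (-5.3 + 4 − 0.9 − 4.7 − 0.7) / 5 = -1.5200%
Σ(r − r̄)² = (-5.3 − (-1.5200))² + (4 − (-1.5200))² + (-0.9 − (-1.5200))² + … = 55.9280
σ = √[55.9280 / 4] = 3.7393%
Sharpe = (r̄ − rf) / σ = (-1.5200 − 0.21) / 3.7393 = -1.7300 / 3.7393 = -0.4627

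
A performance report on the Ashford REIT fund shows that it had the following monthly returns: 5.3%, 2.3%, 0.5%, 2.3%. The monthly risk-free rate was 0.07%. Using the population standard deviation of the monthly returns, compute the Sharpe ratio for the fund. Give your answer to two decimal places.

1.47

Mean return μ = 10.40 / 4 = 2.6000%
Population σ = √[Σ(r − μ)² / 4] = √[11.8800 / 4] = √2.9700 = 1.7234%
Sharpe = (μ − rf) / σ = (2.6000 − 0.07) / 1.7234 = 2.5300 / 1.7234 = 1.4680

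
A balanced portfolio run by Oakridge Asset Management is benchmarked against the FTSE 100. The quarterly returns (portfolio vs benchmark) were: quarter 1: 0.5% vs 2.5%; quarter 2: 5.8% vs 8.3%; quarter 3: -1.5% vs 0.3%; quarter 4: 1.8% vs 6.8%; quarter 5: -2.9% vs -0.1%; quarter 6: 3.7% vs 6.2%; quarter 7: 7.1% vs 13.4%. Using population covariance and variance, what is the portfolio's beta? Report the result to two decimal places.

0.73

r̄p = 2.0714%,  r̄m = 5.3429%
Cov = Σ(rp − r̄p)(rm − r̄m) / 7 = 14.5827
Var(rm) = Σ(rm − r̄m)² / 7 = 19.9510
β = Cov / Var = 14.5827 / 19.9510 = 0.7309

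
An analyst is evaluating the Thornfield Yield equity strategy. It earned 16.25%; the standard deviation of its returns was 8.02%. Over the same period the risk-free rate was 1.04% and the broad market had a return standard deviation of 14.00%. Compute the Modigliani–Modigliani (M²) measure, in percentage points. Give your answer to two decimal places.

27.59

Sharpe = (Rp − Rf) / σp = (16.25% − 1.04%) / 8.02% = 1.8965
M² = Rf + Sharpe × σm = 1.04% + 1.8965 × 14.00% = 27.5910%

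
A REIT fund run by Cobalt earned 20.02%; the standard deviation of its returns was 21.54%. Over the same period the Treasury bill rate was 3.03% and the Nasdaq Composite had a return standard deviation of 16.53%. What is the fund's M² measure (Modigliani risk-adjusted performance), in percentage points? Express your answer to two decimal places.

Sharpe = (Rp − Rf) / σp = (20.02% − 3.03%) / 21.54% = 0.7888
M² = Rf + Sharpe × σm = 3.03% + 0.7888 × 16.53% = 16.0689%

16.07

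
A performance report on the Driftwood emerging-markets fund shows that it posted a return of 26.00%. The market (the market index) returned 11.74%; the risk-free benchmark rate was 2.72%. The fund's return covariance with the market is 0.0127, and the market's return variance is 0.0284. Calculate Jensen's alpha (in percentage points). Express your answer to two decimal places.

19.25

β = Cov / Var = 0.0127 / 0.0284 = 0.4472
E[R] = Rf + β(Rm − Rf) = 2.72% + 0.4472 × (11.74% − 2.72%) = 6.7537%
α = Rp − E[R] = 26.00% − 6.7537% = 19.2463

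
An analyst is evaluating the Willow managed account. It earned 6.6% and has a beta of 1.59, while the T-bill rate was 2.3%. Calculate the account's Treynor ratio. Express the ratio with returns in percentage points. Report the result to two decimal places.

Treynor = (Rp − Rf) / β = (6.6% − 2.3%) / 1.59 = 4.30 / 1.59 = 2.7044

2.70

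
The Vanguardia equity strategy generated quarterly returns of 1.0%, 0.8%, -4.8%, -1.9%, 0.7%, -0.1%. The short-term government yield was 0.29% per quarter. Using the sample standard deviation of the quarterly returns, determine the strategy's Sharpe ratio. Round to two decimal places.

r̄ = (1 + 0.8 − 4.8 − 1.9 + 0.7 − 0.1) / 6 = -0.7167%
Σ(r − r̄)² = 25.7083; sample σ = √(25.7083/5) = 2.2675%
Sharpe = (r̄ − rf) / σ = (-0.7167 − 0.29) / 2.2675 = -1.0067 / 2.2675 = -0.4440

-0.44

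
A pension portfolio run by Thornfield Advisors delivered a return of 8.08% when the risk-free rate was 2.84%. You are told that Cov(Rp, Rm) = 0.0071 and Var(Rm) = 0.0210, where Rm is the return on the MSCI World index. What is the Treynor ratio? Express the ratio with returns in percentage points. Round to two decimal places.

β = Cov / Var = 0.0071 / 0.0210 = 0.3381
Treynor = (Rp − Rf) / β = (8.08% − 2.84%) / 0.3381 = 5.24 / 0.3381 = 15.4984

15.50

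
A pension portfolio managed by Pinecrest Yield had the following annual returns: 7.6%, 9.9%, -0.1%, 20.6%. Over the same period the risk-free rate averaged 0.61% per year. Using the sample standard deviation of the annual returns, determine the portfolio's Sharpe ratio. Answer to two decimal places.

1.04

r̄ = (7.6 + 9.9 − 0.1 + 20.6) / 4 = 9.5000%
Σ(r − r̄)² = (7.6 − 9.5000)² + (9.9 − 9.5000)² + (-0.1 − 9.5000)² + … = 219.1400
σ = √[219.1400 / 3] = 8.5467%
Sharpe = (r̄ − rf) / σ = (9.5000 − 0.61) / 8.5467 = 8.8900 / 8.5467 = 1.0402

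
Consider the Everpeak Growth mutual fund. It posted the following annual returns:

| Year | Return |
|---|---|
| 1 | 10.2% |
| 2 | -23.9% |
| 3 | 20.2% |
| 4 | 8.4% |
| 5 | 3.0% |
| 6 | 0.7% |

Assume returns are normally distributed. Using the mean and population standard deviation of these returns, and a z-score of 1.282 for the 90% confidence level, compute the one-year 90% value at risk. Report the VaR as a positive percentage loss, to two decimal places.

14.30

r̄ = (10.2 − 23.9 + 20.2 + 8.4 + 3 + 0.7) / 6 = 3.1000%
Σ(r − r̄)² = 1105.6800; population σ = √(1105.6800/6) = 13.5750%
VaR = −(r̄ − z·σ) = −(3.1000 − 1.282 × 13.5750) = −(-14.3032) = 14.3032%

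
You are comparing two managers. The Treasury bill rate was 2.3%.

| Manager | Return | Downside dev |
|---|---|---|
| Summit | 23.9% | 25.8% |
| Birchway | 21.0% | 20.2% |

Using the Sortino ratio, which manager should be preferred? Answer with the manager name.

Summit: Sortino ratio = (23.9% − 2.3%) / 25.8% = 0.837
Birchway: Sortino ratio = (21.0% − 2.3%) / 20.2% = 0.926
Highest: Birchway (0.926).

Birchway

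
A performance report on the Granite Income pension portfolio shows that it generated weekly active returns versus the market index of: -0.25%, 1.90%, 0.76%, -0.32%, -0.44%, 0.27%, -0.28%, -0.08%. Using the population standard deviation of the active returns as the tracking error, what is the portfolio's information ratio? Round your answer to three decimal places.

0.263

r̄ = (-0.25 + 1.9 + 0.76 − 0.32 − 0.44 + 0.27 − 0.28 − 0.08) / 8 = 0.1950%
Σ(r − r̄)² = (-0.25 − 0.1950)² + (1.9 − 0.1950)² + … = 4.3996
population σ = √(4.3996 / 8) = √0.5500 = 0.7416%
IR = r̄ / tracking error = 0.1950 / 0.7416 = 0.2629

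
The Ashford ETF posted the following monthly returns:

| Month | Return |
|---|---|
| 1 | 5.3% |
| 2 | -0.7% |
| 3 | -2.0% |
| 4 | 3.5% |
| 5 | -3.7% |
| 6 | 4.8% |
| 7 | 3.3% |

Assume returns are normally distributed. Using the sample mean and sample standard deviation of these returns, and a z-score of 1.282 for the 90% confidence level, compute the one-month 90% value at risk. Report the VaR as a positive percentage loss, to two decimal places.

r̄ = (5.3 − 0.7 − 2 + 3.5 − 3.7 + 4.8 + 3.3) / 7 = 1.5000%
Sample σ = √[Σ(r − r̄)² / 6] = √[76.7000 / 6] = √12.7833 = 3.5754%
VaR = −(r̄ − z·σ) = −(1.5000 − 1.282 × 3.5754) = −(-3.0837) = 3.0837%

3.08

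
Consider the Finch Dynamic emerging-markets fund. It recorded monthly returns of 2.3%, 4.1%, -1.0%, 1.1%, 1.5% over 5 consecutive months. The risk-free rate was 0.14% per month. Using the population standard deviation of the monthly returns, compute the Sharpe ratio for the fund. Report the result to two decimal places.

r̄ = (2.3 + 4.1 − 1 + 1.1 + 1.5) / 5 = 8.00 / 5 = 1.6000%
Σ(r − r̄)² = (2.3 − 1.6000)² + (4.1 − 1.6000)² + (-1 − 1.6000)² + … = 13.7600
σ = √[13.7600 / 5] = 1.6589%
Sharpe = (r̄ − rf) / σ = (1.6000 − 0.14) / 1.6589 = 1.4600 / 1.6589 = 0.8801

0.88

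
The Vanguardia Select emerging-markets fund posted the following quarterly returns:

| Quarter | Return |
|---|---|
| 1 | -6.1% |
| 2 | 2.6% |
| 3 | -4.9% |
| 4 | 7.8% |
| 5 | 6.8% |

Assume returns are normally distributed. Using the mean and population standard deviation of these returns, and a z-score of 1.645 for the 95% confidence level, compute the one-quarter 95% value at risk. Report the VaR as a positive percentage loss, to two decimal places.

r̄ = (-6.1 + 2.6 − 4.9 + 7.8 + 6.8) / 5 = 6.20 / 5 = 1.2400%
Population std dev = √[167.3720 / 5] = 5.7857%
VaR = −(r̄ − z·σ) = −(1.2400 − 1.645 × 5.7857) = −(-8.2775) = 8.2775%

8.28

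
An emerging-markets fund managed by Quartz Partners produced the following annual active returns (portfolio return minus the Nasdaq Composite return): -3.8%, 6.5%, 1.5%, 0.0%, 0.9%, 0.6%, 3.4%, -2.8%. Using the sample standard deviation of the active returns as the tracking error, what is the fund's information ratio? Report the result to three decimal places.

Mean return r̄ = 6.30 / 8 = 0.7875%
Σ(r − r̄)² = (-3.8 − 0.7875)² + (6.5 − 0.7875)² + (1.5 − 0.7875)² + … = 74.5488
σ = √[74.5488 / 7] = 3.2634%
IR = r̄ / tracking error = 0.7875 / 3.2634 = 0.2413

0.241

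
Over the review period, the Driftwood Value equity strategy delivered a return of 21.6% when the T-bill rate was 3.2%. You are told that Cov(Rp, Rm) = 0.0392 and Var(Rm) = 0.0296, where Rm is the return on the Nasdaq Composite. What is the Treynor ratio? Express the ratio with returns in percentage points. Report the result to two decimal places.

β = Cov / Var = 0.0392 / 0.0296 = 1.3243
Treynor = (Rp − Rf) / β = (21.6% − 3.2%) / 1.3243 = 18.40 / 1.3243 = 13.8941

13.89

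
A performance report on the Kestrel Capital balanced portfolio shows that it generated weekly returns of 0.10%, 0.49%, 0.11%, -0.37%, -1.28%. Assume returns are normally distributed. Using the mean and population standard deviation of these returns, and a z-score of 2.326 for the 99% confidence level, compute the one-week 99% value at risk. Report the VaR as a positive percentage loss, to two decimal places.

Mean return μ = -0.950 / 5 = -0.1900%
Population σ = √[Σ(r − μ)² / 5] = √[1.8570 / 5] = √0.3714 = 0.6094%
VaR = −(μ − z·σ) = −(-0.1900 − 2.326 × 0.6094) = −(-1.6075) = 1.6075%

1.61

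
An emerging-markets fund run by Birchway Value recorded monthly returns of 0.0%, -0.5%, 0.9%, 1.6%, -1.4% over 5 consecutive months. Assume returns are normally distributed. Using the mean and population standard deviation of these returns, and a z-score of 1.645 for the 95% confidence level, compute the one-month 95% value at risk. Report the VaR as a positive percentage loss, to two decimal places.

1.61

r̄ = (0 − 0.5 + 0.9 + 1.6 − 1.4) / 5 = 0.60 / 5 = 0.1200%
Σ(r − r̄)² = (0 − 0.1200)² + (-0.5 − 0.1200)² + … = 5.5080
σ = √[5.5080 / 5] = 1.0496%
VaR = −(r̄ − z·σ) = −(0.1200 − 1.645 × 1.0496) = −(-1.6066) = 1.6066%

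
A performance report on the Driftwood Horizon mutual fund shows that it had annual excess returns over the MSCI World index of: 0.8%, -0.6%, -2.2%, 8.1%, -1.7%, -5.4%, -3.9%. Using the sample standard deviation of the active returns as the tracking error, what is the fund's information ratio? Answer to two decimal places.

r̄ = (0.8 − 0.6 − 2.2 + 8.1 − 1.7 − 5.4 − 3.9) / 7 = -0.7000%
Σ(r − r̄)² = (0.8 − (-0.7000))² + (-0.6 − (-0.7000))² + … = 115.2800
sample σ = √(115.2800 / 6) = √19.2133 = 4.3833%
IR = r̄ / tracking error = -0.7000 / 4.3833 = -0.1597

-0.16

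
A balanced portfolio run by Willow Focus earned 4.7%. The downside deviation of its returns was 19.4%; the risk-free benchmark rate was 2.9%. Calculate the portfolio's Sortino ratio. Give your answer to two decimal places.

0.09

Sortino = (Rp − Rf) / σd = (4.7% − 2.9%) / 19.4% = 1.80% / 19.4% = 0.0928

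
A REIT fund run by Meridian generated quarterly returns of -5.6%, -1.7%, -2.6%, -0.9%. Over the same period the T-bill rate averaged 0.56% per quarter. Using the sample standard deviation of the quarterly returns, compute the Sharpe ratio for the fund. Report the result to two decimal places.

r̄ = (-5.6 − 1.7 − 2.6 − 0.9) / 4 = -2.7000%
Σ(r − r̄)² = 12.6600; sample σ = √(12.6600/3) = 2.0543%
Sharpe = (r̄ − rf) / σ = (-2.7000 − 0.56) / 2.0543 = -3.2600 / 2.0543 = -1.5869

-1.59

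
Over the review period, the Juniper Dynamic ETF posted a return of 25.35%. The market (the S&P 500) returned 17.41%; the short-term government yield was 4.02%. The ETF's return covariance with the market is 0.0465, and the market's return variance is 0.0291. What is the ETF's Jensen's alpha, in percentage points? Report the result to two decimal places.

β = Cov / Var = 0.0465 / 0.0291 = 1.5979
E[R] = Rf + β(Rm − Rf) = 4.02% + 1.5979 × (17.41% − 4.02%) = 25.4159%
α = Rp − E[R] = 25.35% − 25.4159% = -0.0659

-0.07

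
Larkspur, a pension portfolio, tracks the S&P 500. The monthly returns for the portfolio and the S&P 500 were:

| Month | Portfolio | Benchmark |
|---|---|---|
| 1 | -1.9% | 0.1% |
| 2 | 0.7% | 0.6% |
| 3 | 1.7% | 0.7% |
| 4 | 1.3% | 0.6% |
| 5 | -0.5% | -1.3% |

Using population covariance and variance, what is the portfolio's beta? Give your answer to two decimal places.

r̄p = 0.2600%,  r̄m = 0.1400%
Cov = Σ(rp − r̄p)(rm − r̄m) / 5 = 0.5336
Var(rm) = Σ(rm − r̄m)² / 5 = 0.5624
β = Cov / Var = 0.5336 / 0.5624 = 0.9488

0.95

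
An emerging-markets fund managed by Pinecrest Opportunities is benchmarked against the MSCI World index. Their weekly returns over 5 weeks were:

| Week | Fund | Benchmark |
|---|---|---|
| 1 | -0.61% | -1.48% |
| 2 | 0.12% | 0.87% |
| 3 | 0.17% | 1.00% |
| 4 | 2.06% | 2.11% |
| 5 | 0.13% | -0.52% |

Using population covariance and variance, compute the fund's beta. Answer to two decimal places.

0.60

r̄p = 0.3740%,  r̄m = 0.3960%
Cov = Σ(rp − r̄p)(rm − r̄m) / 5 = 0.9431
Var(rm) = Σ(rm − r̄m)² / 5 = 1.5771
β = Cov / Var = 0.9431 / 1.5771 = 0.5980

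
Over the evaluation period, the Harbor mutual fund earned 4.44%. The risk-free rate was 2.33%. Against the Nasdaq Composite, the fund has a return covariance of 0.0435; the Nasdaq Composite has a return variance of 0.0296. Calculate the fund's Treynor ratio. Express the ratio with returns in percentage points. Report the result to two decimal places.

β = Cov / Var = 0.0435 / 0.0296 = 1.4696
Treynor = (Rp − Rf) / β = (4.44% − 2.33%) / 1.4696 = 2.11 / 1.4696 = 1.4358

1.44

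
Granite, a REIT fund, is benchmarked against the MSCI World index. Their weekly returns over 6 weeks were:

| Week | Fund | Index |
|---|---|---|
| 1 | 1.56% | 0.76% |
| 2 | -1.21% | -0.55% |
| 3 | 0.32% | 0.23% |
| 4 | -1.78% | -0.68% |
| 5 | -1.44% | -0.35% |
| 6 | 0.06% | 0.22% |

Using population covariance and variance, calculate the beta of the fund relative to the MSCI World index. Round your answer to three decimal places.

2.267

r̄p = -0.4150%,  r̄m = -0.0617%
Cov = Σ(rp − r̄p)(rm − r̄m) / 6 = 0.5831
Var(rm) = Σ(rm − r̄m)² / 6 = 0.2572
β = Cov / Var = 0.5831 / 0.2572 = 2.2671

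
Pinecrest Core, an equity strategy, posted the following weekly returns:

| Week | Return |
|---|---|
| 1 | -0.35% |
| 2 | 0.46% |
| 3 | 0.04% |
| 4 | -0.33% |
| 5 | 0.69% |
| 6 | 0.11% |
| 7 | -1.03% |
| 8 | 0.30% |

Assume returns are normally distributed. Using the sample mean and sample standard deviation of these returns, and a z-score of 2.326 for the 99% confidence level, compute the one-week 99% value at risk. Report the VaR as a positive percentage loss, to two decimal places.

μ = (-0.35 + 0.46 + 0.04 − 0.33 + 0.69 + 0.11 − 1.03 + 0.3) / 8 = -0.0138%
Σ(r − μ)² = (-0.35 − (-0.0138))² + (0.46 − (-0.0138))² + (0.04 − (-0.0138))² + … = 2.0822
σ = √[2.0822 / 7] = 0.5454%
VaR = −(μ − z·σ) = −(-0.0138 − 2.326 × 0.5454) = −(-1.2824) = 1.2824%

1.28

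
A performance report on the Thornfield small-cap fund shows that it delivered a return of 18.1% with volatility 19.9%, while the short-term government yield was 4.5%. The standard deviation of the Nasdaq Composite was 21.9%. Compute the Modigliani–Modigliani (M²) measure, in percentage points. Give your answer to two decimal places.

19.47

Sharpe = (Rp − Rf) / σp = (18.1% − 4.5%) / 19.9% = 0.6834
M² = Rf + Sharpe × σm = 4.5% + 0.6834 × 21.9% = 19.4665%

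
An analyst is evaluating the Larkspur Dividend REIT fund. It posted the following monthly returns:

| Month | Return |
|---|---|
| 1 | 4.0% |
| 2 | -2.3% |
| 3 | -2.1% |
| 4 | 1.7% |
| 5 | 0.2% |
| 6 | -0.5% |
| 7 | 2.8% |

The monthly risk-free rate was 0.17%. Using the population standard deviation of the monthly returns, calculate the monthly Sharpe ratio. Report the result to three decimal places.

0.168

r̄ = (4 − 2.3 − 2.1 + 1.7 + 0.2 − 0.5 + 2.8) / 7 = 3.80 / 7 = 0.5429%
Σ(r − r̄)² = 34.6571; population σ = √(34.6571/7) = 2.2251%
Sharpe = (r̄ − rf) / σ = (0.5429 − 0.17) / 2.2251 = 0.3729 / 2.2251 = 0.1676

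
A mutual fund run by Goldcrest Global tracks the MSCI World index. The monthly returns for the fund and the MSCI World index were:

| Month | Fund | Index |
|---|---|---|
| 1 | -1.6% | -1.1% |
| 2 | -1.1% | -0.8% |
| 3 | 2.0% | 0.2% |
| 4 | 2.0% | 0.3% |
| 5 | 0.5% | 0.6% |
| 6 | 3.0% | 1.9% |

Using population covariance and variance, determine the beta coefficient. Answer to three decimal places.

r̄p = 0.8000%,  r̄m = 0.1833%
Cov = Σ(rp − r̄p)(rm − r̄m) / 6 = 1.4600
Var(rm) = Σ(rm − r̄m)² / 6 = 0.9581
β = Cov / Var = 1.4600 / 0.9581 = 1.5238

1.524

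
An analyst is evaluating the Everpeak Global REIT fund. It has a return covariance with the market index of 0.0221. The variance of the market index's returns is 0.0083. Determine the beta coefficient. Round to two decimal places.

2.66

β = Cov(Rp, Rm) / Var(Rm) = 0.0221 / 0.0083 = 2.6627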